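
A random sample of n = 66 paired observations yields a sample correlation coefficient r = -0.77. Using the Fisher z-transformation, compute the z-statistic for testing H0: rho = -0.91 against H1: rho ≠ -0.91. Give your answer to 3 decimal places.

z_r = atanh(-0.77) = -1.020328,  z_0 = atanh(-0.91) = -1.527524
SE = 1/√(n−3) = 1/√63 = 0.125988
z = (z_r − z_0)/SE = (-1.020328 − (-1.527524)) / 0.125988 = 0.507196 / 0.125988 = 4.026

4.026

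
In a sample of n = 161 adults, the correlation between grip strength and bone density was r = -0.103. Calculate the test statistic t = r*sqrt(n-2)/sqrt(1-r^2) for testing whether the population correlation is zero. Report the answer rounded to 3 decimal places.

-1.306

t = r·√(n−2) / √(1−r²) with r = -0.103, n = 161
  = -0.103·√159 / √(1 − 0.010609)
  = -0.103·12.609520 / 0.994681
  = -1.298781 / 0.994681 = -1.306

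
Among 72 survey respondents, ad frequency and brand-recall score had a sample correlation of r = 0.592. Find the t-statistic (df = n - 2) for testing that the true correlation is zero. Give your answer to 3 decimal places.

t = r·√(n−2) / √(1−r²) with r = 0.592, n = 72
  = 0.592·√70 / √(1 − 0.350464)
  = 0.592·8.366600 / 0.805938
  = 4.953027 / 0.805938 = 6.146

6.146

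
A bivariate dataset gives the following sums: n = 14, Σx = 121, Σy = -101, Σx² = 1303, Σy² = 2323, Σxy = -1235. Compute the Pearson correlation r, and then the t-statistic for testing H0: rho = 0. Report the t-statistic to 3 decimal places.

S_xy = nΣxy − ΣxΣy = 14·(-1235) − 121·(-101) = -17290 − (-12221) = -5069
S_xx = nΣx² − (Σx)² = 14·1303 − 121² = 18242 − 14641 = 3601
S_yy = nΣy² − (Σy)² = 14·2323 − (-101)² = 32522 − 10201 = 22321
r = S_xy / √(S_xx·S_yy) = -5069 / √(3601·22321) = -5069 / √80377921 = -5069 / 8965.3734 = -0.5654
t = r·√(n−2)/√(1−r²) = -0.5654·√12 / √(1−0.319677) = -1.958603 / 0.824817 = -2.375

-2.375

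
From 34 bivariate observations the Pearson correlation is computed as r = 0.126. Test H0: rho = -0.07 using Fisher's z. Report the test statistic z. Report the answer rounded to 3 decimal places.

1.096

Fisher z: atanh(0.126) = 0.126673, atanh(-0.07) = -0.070115
z = (z_r − z_0)·√(n−3) = (0.126673 − (-0.070115))·√31 = 0.196788 · 5.567764 = 1.096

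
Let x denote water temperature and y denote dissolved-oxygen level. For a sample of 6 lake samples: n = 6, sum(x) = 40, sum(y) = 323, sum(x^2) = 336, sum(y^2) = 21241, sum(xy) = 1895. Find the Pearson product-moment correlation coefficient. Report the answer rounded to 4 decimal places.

Numerator: nΣxy − (Σx)(Σy) = 6·1895 − (40)(323) = -1550
Denominator: √[(nΣx²−(Σx)²)(nΣy²−(Σy)²)]
  nΣx²−(Σx)² = 6·336 − 1600 = 416;  nΣy²−(Σy)² = 6·21241 − 104329 = 23117
  √(416·23117) = √9616672 = 3101.0759
r = -1550 / 3101.0759 = -0.4998

-0.4998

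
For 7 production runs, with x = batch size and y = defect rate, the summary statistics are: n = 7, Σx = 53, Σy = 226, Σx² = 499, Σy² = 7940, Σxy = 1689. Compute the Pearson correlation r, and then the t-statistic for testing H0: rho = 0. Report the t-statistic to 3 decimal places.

-0.198

S_xy = nΣxy − ΣxΣy = 7·1689 − 53·226 = 11823 − 11978 = -155
S_xx = nΣx² − (Σx)² = 7·499 − 53² = 3493 − 2809 = 684
S_yy = nΣy² − (Σy)² = 7·7940 − 226² = 55580 − 51076 = 4504
r = S_xy / √(S_xx·S_yy) = -155 / √(684·4504) = -155 / √3080736 = -155 / 1755.2026 = -0.0883
t = r·√(n−2)/√(1−r²) = -0.0883·√5 / √(1−0.007797) = -0.197445 / 0.996094 = -0.198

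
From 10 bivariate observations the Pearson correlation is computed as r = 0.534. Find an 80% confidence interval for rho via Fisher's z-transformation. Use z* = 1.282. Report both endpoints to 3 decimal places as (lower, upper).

z_r = atanh(0.534) = 0.595724;  SE = 1/√(n−3) = 1/√7 = 0.377964
z-limits: 0.595724 ± 1.282·0.377964 = 0.595724 ± 0.484550 = [0.111174, 1.080274]
ρ-limits: (tanh 0.111174, tanh 1.080274) = (0.111, 0.793)

(0.111, 0.793)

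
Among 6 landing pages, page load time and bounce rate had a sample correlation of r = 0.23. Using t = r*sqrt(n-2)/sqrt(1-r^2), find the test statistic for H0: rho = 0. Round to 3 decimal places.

1 − r² = 1 − 0.0529 = 0.9471;  √(1−r²) = 0.973191
√(n−2) = √4 = 2.000000
t = r·√(n−2)/√(1−r²) = 0.23 · 2.000000 / 0.973191 = 0.473

0.473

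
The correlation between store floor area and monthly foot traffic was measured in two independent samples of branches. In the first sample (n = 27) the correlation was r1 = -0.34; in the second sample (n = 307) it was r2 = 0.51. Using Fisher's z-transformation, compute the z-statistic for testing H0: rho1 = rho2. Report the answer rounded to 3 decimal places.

-4.324

Fisher z-transforms: z1 = atanh(-0.34) = -0.354093, z2 = atanh(0.51) = 0.562730; difference d = -0.916823
Var(d) = 1/24 + 1/304 = 0.0416667 + 0.0032895 = 0.0449562
z = d/√Var(d) = -0.916823 / √0.0449562 = -0.916823 / 0.212029 = -4.324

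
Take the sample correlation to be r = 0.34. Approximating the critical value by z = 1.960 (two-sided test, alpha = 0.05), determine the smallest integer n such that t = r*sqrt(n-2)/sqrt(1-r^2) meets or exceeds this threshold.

32

r√(n−2)/√(1−r²) ≥ 1.960  ⇔  n−2 ≥ (1.960)²·(1−r²)/r²
(1−r²)/r² = (1−0.1156)/0.1156 = 7.6505
n ≥ 2 + 3.8416·7.6505 = 2 + 29.3902 = 31.3902
⌈31.3902⌉ = 32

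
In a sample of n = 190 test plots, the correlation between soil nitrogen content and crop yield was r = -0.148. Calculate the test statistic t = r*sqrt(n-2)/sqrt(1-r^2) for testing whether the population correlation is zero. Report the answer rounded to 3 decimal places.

1 − r² = 1 − 0.021904 = 0.978096;  √(1−r²) = 0.988987
√(n−2) = √188 = 13.711309
t = r·√(n−2)/√(1−r²) = -0.148 · 13.711309 / 0.988987 = -2.052

-2.052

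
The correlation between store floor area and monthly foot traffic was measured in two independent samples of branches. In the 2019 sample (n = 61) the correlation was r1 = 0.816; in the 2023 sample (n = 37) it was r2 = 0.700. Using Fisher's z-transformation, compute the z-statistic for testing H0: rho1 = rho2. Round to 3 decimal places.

z1 = atanh(0.816) = 1.144728,  z2 = atanh(0.700) = 0.867301
SE = √(1/(n1−3) + 1/(n2−3)) = √(1/58 + 1/34) = √(0.0172414 + 0.0294118) = √0.0466532 = 0.215994
z = (z1 − z2)/SE = (1.144728 − 0.867301) / 0.215994 = 0.277427 / 0.215994 = 1.284

1.284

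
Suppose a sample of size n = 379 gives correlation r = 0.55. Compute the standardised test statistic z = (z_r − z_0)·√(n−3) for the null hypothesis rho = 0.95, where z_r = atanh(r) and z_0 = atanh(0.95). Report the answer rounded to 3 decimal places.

z_r = atanh(0.55) = 0.618381,  z_0 = atanh(0.95) = 1.831781
SE = 1/√(n−3) = 1/√376 = 0.051571
z = (z_r − z_0)/SE = (0.618381 − 1.831781) / 0.051571 = -1.213400 / 0.051571 = -23.529

-23.529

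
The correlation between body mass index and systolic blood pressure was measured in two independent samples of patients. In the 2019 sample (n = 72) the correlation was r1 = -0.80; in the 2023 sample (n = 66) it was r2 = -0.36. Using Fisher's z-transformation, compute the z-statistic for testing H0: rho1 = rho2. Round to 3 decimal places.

-4.142

Fisher z-transforms: z1 = atanh(-0.80) = -1.098612, z2 = atanh(-0.36) = -0.376886; difference d = -0.721726
Var(d) = 1/69 + 1/63 = 0.0144928 + 0.0158730 = 0.0303658
z = d/√Var(d) = -0.721726 / √0.0303658 = -0.721726 / 0.174258 = -4.142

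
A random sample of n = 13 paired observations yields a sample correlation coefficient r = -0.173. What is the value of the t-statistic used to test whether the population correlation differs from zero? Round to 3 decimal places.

-0.583

1 − r² = 1 − 0.029929 = 0.970071;  √(1−r²) = 0.984922
√(n−2) = √11 = 3.316625
t = r·√(n−2)/√(1−r²) = -0.173 · 3.316625 / 0.984922 = -0.583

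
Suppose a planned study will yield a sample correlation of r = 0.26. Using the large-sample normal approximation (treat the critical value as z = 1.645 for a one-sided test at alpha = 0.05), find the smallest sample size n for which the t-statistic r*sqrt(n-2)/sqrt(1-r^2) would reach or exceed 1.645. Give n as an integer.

r√(n−2)/√(1−r²) ≥ 1.645  ⇔  n−2 ≥ (1.645)²·(1−r²)/r²
(1−r²)/r² = (1−0.0676)/0.0676 = 13.7929
n ≥ 2 + 2.706025·13.7929 = 2 + 37.3239 = 39.3239
⌈39.3239⌉ = 40

40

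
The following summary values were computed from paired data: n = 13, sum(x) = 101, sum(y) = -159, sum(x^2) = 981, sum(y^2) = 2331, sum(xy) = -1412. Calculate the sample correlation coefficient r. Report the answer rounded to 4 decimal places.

-0.6416

S_xy = nΣxy − ΣxΣy = 13·(-1412) − 101·(-159) = -18356 − (-16059) = -2297
S_xx = nΣx² − (Σx)² = 13·981 − 101² = 12753 − 10201 = 2552
S_yy = nΣy² − (Σy)² = 13·2331 − (-159)² = 30303 − 25281 = 5022
r = S_xy / √(S_xx·S_yy) = -2297 / √(2552·5022) = -2297 / √12816144 = -2297 / 3579.9642 = -0.6416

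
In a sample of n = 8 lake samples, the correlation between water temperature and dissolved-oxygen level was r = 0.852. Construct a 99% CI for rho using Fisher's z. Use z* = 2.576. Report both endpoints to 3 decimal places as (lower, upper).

z_r = atanh(0.852) = 1.263405;  SE = 1/√(n−3) = 1/√5 = 0.447214
z-limits: 1.263405 ± 2.576·0.447214 = 1.263405 ± 1.152023 = [0.111382, 2.415428]
ρ-limits: (tanh 0.111382, tanh 2.415428) = (0.111, 0.984)

(0.111, 0.984)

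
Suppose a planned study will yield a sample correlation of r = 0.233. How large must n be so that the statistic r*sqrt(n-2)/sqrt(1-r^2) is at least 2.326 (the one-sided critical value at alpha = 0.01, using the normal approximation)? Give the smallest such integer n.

97

r√(n−2)/√(1−r²) ≥ 2.326  ⇔  n−2 ≥ (2.326)²·(1−r²)/r²
(1−r²)/r² = (1−0.054289)/0.054289 = 17.4199
n ≥ 2 + 5.410276·17.4199 = 2 + 94.2465 = 96.2465
⌈96.2465⌉ = 97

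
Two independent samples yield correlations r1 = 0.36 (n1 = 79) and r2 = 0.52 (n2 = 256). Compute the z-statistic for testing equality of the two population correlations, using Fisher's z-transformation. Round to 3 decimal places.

z1 = atanh(0.36) = 0.376886,  z2 = atanh(0.52) = 0.576340
SE = √(1/(n1−3) + 1/(n2−3)) = √(1/76 + 1/253) = √(0.0131579 + 0.0039526) = √0.0171105 = 0.130807
z = (z1 − z2)/SE = (0.376886 − 0.576340) / 0.130807 = -0.199454 / 0.130807 = -1.525

-1.525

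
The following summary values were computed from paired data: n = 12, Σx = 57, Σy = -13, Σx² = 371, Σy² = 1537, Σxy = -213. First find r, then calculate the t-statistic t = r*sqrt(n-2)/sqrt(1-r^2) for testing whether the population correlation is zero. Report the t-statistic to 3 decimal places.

-1.328

S_xy = nΣxy − ΣxΣy = 12·(-213) − 57·(-13) = -2556 − (-741) = -1815
S_xx = nΣx² − (Σx)² = 12·371 − 57² = 4452 − 3249 = 1203
S_yy = nΣy² − (Σy)² = 12·1537 − (-13)² = 18444 − 169 = 18275
r = S_xy / √(S_xx·S_yy) = -1815 / √(1203·18275) = -1815 / √21984825 = -1815 / 4688.7978 = -0.3871
t = r·√(n−2)/√(1−r²) = -0.3871·√10 / √(1−0.149846) = -1.224118 / 0.922038 = -1.328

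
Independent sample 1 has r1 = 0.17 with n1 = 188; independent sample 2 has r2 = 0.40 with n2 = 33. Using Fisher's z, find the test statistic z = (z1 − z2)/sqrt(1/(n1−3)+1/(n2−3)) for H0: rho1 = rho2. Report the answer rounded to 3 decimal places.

-1.280

Fisher z-transforms: z1 = atanh(0.17) = 0.171667, z2 = atanh(0.40) = 0.423649; difference d = -0.251982
Var(d) = 1/185 + 1/30 = 0.0054054 + 0.0333333 = 0.0387387
z = d/√Var(d) = -0.251982 / √0.0387387 = -0.251982 / 0.196821 = -1.280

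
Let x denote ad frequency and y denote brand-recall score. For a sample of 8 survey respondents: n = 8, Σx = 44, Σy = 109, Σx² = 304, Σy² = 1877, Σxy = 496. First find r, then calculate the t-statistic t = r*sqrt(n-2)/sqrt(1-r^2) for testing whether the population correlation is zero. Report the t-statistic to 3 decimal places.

-2.175

S_xy = nΣxy − ΣxΣy = 8·496 − 44·109 = 3968 − 4796 = -828
S_xx = nΣx² − (Σx)² = 8·304 − 44² = 2432 − 1936 = 496
S_yy = nΣy² − (Σy)² = 8·1877 − 109² = 15016 − 11881 = 3135
r = S_xy / √(S_xx·S_yy) = -828 / √(496·3135) = -828 / √1554960 = -828 / 1246.9804 = -0.6640
t = r·√(n−2)/√(1−r²) = -0.6640·√6 / √(1−0.440896) = -1.626461 / 0.747733 = -2.175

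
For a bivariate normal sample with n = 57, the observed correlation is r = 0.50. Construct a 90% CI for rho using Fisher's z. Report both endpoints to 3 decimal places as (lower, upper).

(0.314, 0.649)

Fisher z: z_r = atanh(r) = ½·ln((1+0.50)/(1−0.50)) = 0.549306
SE(z) = 1/√(n−3) = 1/√54 = 0.136083
90% ⇒ z* = 1.645; margin = 1.645·0.136083 = 0.223857
CI on z-scale: (0.325449, 0.773163)
Back-transform: tanh(0.325449) = 0.314426, tanh(0.773163) = 0.648765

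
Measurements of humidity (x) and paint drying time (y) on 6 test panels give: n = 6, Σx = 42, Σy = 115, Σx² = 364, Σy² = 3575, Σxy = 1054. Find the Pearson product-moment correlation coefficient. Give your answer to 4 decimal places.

0.8038

Numerator: nΣxy − (Σx)(Σy) = 6·1054 − (42)(115) = 1494
Denominator: √[(nΣx²−(Σx)²)(nΣy²−(Σy)²)]
  nΣx²−(Σx)² = 6·364 − 1764 = 420;  nΣy²−(Σy)² = 6·3575 − 13225 = 8225
  √(420·8225) = √3454500 = 1858.6285
r = 1494 / 1858.6285 = 0.8038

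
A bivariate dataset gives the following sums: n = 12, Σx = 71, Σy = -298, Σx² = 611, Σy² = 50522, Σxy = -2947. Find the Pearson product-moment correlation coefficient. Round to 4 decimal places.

S_xy = nΣxy − ΣxΣy = 12·(-2947) − 71·(-298) = -35364 − (-21158) = -14206
S_xx = nΣx² − (Σx)² = 12·611 − 71² = 7332 − 5041 = 2291
S_yy = nΣy² − (Σy)² = 12·50522 − (-298)² = 606264 − 88804 = 517460
r = S_xy / √(S_xx·S_yy) = -14206 / √(2291·517460) = -14206 / √1185500860 = -14206 / 34431.1031 = -0.4126

-0.4126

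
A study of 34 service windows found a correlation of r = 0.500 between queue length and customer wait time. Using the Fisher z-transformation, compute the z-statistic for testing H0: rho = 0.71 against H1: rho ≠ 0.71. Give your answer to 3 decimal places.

-1.881

z_r = atanh(0.500) = 0.549306,  z_0 = atanh(0.71) = 0.887184
SE = 1/√(n−3) = 1/√31 = 0.179605
z = (z_r − z_0)/SE = (0.549306 − 0.887184) / 0.179605 = -0.337878 / 0.179605 = -1.881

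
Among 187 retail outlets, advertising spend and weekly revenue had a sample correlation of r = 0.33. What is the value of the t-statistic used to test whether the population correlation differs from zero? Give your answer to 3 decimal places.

t = r·√(n−2) / √(1−r²) with r = 0.33, n = 187
  = 0.33·√185 / √(1 − 0.1089)
  = 0.33·13.601471 / 0.943981
  = 4.488485 / 0.943981 = 4.755

4.755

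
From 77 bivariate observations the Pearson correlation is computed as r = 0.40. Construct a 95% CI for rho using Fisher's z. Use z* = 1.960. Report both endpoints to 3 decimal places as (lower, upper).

(0.193, 0.573)

z_r = atanh(0.40) = 0.423649;  SE = 1/√(n−3) = 1/√74 = 0.116248
z-limits: 0.423649 ± 1.960·0.116248 = 0.423649 ± 0.227846 = [0.195803, 0.651495]
ρ-limits: (tanh 0.195803, tanh 0.651495) = (0.193, 0.573)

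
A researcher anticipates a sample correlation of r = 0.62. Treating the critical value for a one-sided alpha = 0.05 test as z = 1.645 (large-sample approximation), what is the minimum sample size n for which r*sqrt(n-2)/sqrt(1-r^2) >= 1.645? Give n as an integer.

7

r√(n−2)/√(1−r²) ≥ 1.645  ⇔  n−2 ≥ (1.645)²·(1−r²)/r²
(1−r²)/r² = (1−0.3844)/0.3844 = 1.6015
n ≥ 2 + 2.706025·1.6015 = 2 + 4.3337 = 6.3337
⌈6.3337⌉ = 7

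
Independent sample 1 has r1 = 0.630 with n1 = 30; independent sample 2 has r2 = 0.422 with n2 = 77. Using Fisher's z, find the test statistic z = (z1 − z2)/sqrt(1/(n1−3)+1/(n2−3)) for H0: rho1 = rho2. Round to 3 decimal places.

1.296

Fisher z-transforms: z1 = atanh(0.630) = 0.741416, z2 = atanh(0.422) = 0.450123; difference d = 0.291293
Var(d) = 1/27 + 1/74 = 0.0370370 + 0.0135135 = 0.0505505
z = d/√Var(d) = 0.291293 / √0.0505505 = 0.291293 / 0.224834 = 1.296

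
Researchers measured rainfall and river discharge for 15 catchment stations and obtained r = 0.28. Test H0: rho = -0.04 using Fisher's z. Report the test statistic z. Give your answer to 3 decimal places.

z_r = atanh(0.28) = 0.287682,  z_0 = atanh(-0.04) = -0.040021
SE = 1/√(n−3) = 1/√12 = 0.288675
z = (z_r − z_0)/SE = (0.287682 − (-0.040021)) / 0.288675 = 0.327703 / 0.288675 = 1.135

1.135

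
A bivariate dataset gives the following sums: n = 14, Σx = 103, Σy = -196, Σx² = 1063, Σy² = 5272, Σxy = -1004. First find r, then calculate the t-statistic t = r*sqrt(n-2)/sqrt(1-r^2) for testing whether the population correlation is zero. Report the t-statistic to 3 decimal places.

Numerator: nΣxy − (Σx)(Σy) = 14·(-1004) − (103)(-196) = 6132
Denominator: √[(nΣx²−(Σx)²)(nΣy²−(Σy)²)]
  nΣx²−(Σx)² = 14·1063 − 10609 = 4273;  nΣy²−(Σy)² = 14·5272 − 38416 = 35392
  √(4273·35392) = √151230016 = 12297.5614
r = 6132 / 12297.5614 = 0.4986
t = r·√(n−2)/√(1−r²) = 0.4986·√12 / √(1−0.248602) = 1.727201 / 0.866832 = 1.993

1.993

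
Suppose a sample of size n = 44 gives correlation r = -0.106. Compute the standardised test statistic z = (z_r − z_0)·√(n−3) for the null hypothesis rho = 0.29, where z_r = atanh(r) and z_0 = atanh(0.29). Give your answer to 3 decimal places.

-2.593

z_r = atanh(-0.106) = -0.106400,  z_0 = atanh(0.29) = 0.298566
SE = 1/√(n−3) = 1/√41 = 0.156174
z = (z_r − z_0)/SE = (-0.106400 − 0.298566) / 0.156174 = -0.404966 / 0.156174 = -2.593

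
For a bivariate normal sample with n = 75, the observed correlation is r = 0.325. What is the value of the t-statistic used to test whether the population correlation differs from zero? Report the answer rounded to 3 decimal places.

2.936

1 − r² = 1 − 0.105625 = 0.894375;  √(1−r²) = 0.945714
√(n−2) = √73 = 8.544004
t = r·√(n−2)/√(1−r²) = 0.325 · 8.544004 / 0.945714 = 2.936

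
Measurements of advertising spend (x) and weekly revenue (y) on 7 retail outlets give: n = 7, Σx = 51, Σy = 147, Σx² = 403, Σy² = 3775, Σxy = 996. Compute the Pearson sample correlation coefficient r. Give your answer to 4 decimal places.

-0.5100

S_xy = nΣxy − ΣxΣy = 7·996 − 51·147 = 6972 − 7497 = -525
S_xx = nΣx² − (Σx)² = 7·403 − 51² = 2821 − 2601 = 220
S_yy = nΣy² − (Σy)² = 7·3775 − 147² = 26425 − 21609 = 4816
r = S_xy / √(S_xx·S_yy) = -525 / √(220·4816) = -525 / √1059520 = -525 / 1029.3299 = -0.5100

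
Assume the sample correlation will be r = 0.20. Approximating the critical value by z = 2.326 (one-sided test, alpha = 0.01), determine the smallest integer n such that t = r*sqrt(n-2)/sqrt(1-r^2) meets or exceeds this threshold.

Need r·√(n−2)/√(1−r²) ≥ 2.326
√(n−2) ≥ 2.326·√(1−0.0400) / 0.20 = 2.326·0.979796 / 0.20 = 11.3950
n−2 ≥ 129.8460  ⇒  n ≥ 131.8460
Smallest integer n = 132

132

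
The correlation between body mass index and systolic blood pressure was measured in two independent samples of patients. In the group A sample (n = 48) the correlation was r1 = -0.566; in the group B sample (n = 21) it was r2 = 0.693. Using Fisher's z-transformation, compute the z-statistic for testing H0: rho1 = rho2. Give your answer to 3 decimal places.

z1 = atanh(-0.566) = -0.641618,  z2 = atanh(0.693) = 0.853705
SE = √(1/(n1−3) + 1/(n2−3)) = √(1/45 + 1/18) = √(0.0222222 + 0.0555556) = √0.0777778 = 0.278887
z = (z1 − z2)/SE = (-0.641618 − 0.853705) / 0.278887 = -1.495323 / 0.278887 = -5.362

-5.362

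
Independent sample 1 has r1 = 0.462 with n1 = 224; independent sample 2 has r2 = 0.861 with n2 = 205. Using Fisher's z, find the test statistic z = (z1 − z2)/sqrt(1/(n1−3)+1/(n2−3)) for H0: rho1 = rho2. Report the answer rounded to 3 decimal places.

Fisher z-transforms: z1 = atanh(0.462) = 0.499851, z2 = atanh(0.861) = 1.297198; difference d = -0.797347
Var(d) = 1/221 + 1/202 = 0.0045249 + 0.0049505 = 0.0094754
z = d/√Var(d) = -0.797347 / √0.0094754 = -0.797347 / 0.097342 = -8.191

-8.191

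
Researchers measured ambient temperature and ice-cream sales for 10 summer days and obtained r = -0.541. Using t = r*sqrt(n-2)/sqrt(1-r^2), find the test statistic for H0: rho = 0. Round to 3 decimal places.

t = r·√(n−2) / √(1−r²) with r = -0.541, n = 10
  = -0.541·√8 / √(1 − 0.292681)
  = -0.541·2.828427 / 0.841023
  = -1.530179 / 0.841023 = -1.819

-1.819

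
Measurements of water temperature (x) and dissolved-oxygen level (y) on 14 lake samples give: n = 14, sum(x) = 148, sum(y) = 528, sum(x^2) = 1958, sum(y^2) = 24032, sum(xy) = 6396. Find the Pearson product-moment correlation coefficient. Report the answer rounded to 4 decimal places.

S_xy = nΣxy − ΣxΣy = 14·6396 − 148·528 = 89544 − 78144 = 11400
S_xx = nΣx² − (Σx)² = 14·1958 − 148² = 27412 − 21904 = 5508
S_yy = nΣy² − (Σy)² = 14·24032 − 528² = 336448 − 278784 = 57664
r = S_xy / √(S_xx·S_yy) = 11400 / √(5508·57664) = 11400 / √317613312 = 11400 / 17821.7090 = 0.6397

0.6397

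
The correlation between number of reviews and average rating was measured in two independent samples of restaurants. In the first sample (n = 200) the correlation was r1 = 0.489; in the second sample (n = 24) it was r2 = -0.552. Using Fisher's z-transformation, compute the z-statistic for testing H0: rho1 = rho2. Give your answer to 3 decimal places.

Fisher z-transforms: z1 = atanh(0.489) = 0.534745, z2 = atanh(-0.552) = -0.621253; difference d = 1.155998
Var(d) = 1/197 + 1/21 = 0.0050761 + 0.0476190 = 0.0526951
z = d/√Var(d) = 1.155998 / √0.0526951 = 1.155998 / 0.229554 = 5.036

5.036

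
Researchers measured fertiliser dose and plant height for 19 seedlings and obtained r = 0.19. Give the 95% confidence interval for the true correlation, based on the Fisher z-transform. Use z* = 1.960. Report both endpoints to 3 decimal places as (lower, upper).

(-0.289, 0.593)

Fisher z: z_r = atanh(r) = ½·ln((1+0.19)/(1−0.19)) = 0.192337
SE(z) = 1/√(n−3) = 1/√16 = 0.250000
95% ⇒ z* = 1.960; margin = 1.960·0.250000 = 0.490000
CI on z-scale: (-0.297663, 0.682337)
Back-transform: tanh(-0.297663) = -0.289172, tanh(0.682337) = 0.593037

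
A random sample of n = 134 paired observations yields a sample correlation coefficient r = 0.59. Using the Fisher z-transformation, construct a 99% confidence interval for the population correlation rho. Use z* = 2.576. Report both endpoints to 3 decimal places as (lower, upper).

Fisher z: z_r = atanh(r) = ½·ln((1+0.59)/(1−0.59)) = 0.677666
SE(z) = 1/√(n−3) = 1/√131 = 0.087370
99% ⇒ z* = 2.576; margin = 2.576·0.087370 = 0.225065
CI on z-scale: (0.452601, 0.902731)
Back-transform: tanh(0.452601) = 0.424035, tanh(0.902731) = 0.717625

(0.424, 0.718)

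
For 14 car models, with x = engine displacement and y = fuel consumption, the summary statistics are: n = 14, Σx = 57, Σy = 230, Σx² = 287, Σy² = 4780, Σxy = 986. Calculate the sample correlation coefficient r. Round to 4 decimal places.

0.2114

Numerator: nΣxy − (Σx)(Σy) = 14·986 − (57)(230) = 694
Denominator: √[(nΣx²−(Σx)²)(nΣy²−(Σy)²)]
  nΣx²−(Σx)² = 14·287 − 3249 = 769;  nΣy²−(Σy)² = 14·4780 − 52900 = 14020
  √(769·14020) = √10781380 = 3283.5012
r = 694 / 3283.5012 = 0.2114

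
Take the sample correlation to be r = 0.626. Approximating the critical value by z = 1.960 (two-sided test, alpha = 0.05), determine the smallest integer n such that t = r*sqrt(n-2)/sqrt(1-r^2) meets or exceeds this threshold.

r√(n−2)/√(1−r²) ≥ 1.960  ⇔  n−2 ≥ (1.960)²·(1−r²)/r²
(1−r²)/r² = (1−0.391876)/0.391876 = 1.5518
n ≥ 2 + 3.8416·1.5518 = 2 + 5.9614 = 7.9614
⌈7.9614⌉ = 8

8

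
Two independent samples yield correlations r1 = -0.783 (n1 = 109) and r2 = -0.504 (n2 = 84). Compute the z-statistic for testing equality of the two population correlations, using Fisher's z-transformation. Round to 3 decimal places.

z1 = atanh(-0.783) = -1.053078,  z2 = atanh(-0.504) = -0.554654
SE = √(1/(n1−3) + 1/(n2−3)) = √(1/106 + 1/81) = √(0.0094340 + 0.0123457) = √0.0217797 = 0.147579
z = (z1 − z2)/SE = (-1.053078 − (-0.554654)) / 0.147579 = -0.498424 / 0.147579 = -3.377

-3.377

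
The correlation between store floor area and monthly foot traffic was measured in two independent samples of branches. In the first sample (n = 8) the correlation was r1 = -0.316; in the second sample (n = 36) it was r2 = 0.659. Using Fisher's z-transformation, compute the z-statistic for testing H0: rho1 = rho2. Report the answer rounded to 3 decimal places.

Fisher z-transforms: z1 = atanh(-0.316) = -0.327197, z2 = atanh(0.659) = 0.791044; difference d = -1.118241
Var(d) = 1/5 + 1/33 = 0.2000000 + 0.0303030 = 0.2303030
z = d/√Var(d) = -1.118241 / √0.2303030 = -1.118241 / 0.479899 = -2.330

-2.330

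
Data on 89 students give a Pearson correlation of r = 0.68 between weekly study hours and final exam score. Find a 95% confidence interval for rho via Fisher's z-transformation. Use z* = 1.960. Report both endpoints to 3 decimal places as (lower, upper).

Fisher z: z_r = atanh(r) = ½·ln((1+0.68)/(1−0.68)) = 0.829114
SE(z) = 1/√(n−3) = 1/√86 = 0.107833
95% ⇒ z* = 1.960; margin = 1.960·0.107833 = 0.211353
CI on z-scale: (0.617761, 1.040467)
Back-transform: tanh(0.617761) = 0.549567, tanh(1.040467) = 0.778072

(0.550, 0.778)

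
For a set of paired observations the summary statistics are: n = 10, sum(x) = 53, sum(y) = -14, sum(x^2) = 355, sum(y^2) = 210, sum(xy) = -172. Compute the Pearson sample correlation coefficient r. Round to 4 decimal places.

-0.8234

Numerator: nΣxy − (Σx)(Σy) = 10·(-172) − (53)(-14) = -978
Denominator: √[(nΣx²−(Σx)²)(nΣy²−(Σy)²)]
  nΣx²−(Σx)² = 10·355 − 2809 = 741;  nΣy²−(Σy)² = 10·210 − 196 = 1904
  √(741·1904) = √1410864 = 1187.7980
r = -978 / 1187.7980 = -0.8234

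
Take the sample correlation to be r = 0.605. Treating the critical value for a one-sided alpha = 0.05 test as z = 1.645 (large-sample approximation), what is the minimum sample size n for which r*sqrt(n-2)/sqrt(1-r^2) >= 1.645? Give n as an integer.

Need r·√(n−2)/√(1−r²) ≥ 1.645
√(n−2) ≥ 1.645·√(1−0.366025) / 0.605 = 1.645·0.796225 / 0.605 = 2.1649
n−2 ≥ 4.6868  ⇒  n ≥ 6.6868
Smallest integer n = 7

7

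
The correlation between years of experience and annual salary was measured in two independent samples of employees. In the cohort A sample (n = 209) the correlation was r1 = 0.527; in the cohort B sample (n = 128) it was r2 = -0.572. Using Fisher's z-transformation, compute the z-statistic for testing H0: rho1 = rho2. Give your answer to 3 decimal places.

10.906

Fisher z-transforms: z1 = atanh(0.527) = 0.585982, z2 = atanh(-0.572) = -0.650490; difference d = 1.236472
Var(d) = 1/206 + 1/125 = 0.0048544 + 0.0080000 = 0.0128544
z = d/√Var(d) = 1.236472 / √0.0128544 = 1.236472 / 0.113377 = 10.906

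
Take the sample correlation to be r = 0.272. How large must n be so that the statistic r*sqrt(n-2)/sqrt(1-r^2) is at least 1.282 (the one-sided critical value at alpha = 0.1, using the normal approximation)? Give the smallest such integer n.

r√(n−2)/√(1−r²) ≥ 1.282  ⇔  n−2 ≥ (1.282)²·(1−r²)/r²
(1−r²)/r² = (1−0.073984)/0.073984 = 12.5164
n ≥ 2 + 1.643524·12.5164 = 2 + 20.5710 = 22.5710
⌈22.5710⌉ = 23

23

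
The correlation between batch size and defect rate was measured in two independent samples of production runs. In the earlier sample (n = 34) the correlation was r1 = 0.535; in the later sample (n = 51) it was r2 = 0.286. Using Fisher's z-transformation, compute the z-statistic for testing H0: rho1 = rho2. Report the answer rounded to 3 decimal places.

1.315

z1 = atanh(0.535) = 0.597124,  z2 = atanh(0.286) = 0.294204
SE = √(1/(n1−3) + 1/(n2−3)) = √(1/31 + 1/48) = √(0.0322581 + 0.0208333) = √0.0530914 = 0.230416
z = (z1 − z2)/SE = (0.597124 − 0.294204) / 0.230416 = 0.302920 / 0.230416 = 1.315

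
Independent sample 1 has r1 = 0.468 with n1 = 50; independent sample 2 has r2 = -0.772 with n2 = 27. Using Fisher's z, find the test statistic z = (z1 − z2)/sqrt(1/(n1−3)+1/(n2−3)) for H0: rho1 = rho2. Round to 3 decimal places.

Fisher z-transforms: z1 = atanh(0.468) = 0.507506, z2 = atanh(-0.772) = -1.025259; difference d = 1.532765
Var(d) = 1/47 + 1/24 = 0.0212766 + 0.0416667 = 0.0629433
z = d/√Var(d) = 1.532765 / √0.0629433 = 1.532765 / 0.250885 = 6.109

6.109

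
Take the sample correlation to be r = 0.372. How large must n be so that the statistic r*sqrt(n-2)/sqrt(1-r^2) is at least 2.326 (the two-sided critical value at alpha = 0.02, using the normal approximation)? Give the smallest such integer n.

36

r√(n−2)/√(1−r²) ≥ 2.326  ⇔  n−2 ≥ (2.326)²·(1−r²)/r²
(1−r²)/r² = (1−0.138384)/0.138384 = 6.2263
n ≥ 2 + 5.410276·6.2263 = 2 + 33.6860 = 35.6860
⌈35.6860⌉ = 36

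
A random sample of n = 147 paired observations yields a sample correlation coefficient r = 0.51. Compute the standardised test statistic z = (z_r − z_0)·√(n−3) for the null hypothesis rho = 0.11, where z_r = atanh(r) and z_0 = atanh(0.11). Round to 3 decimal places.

z_r = atanh(0.51) = 0.562730,  z_0 = atanh(0.11) = 0.110447
SE = 1/√(n−3) = 1/√144 = 0.083333
z = (z_r − z_0)/SE = (0.562730 − 0.110447) / 0.083333 = 0.452283 / 0.083333 = 5.427

5.427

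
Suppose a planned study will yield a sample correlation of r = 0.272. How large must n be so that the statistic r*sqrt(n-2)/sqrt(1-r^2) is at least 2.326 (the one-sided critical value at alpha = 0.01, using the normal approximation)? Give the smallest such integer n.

70

r√(n−2)/√(1−r²) ≥ 2.326  ⇔  n−2 ≥ (2.326)²·(1−r²)/r²
(1−r²)/r² = (1−0.073984)/0.073984 = 12.5164
n ≥ 2 + 5.410276·12.5164 = 2 + 67.7172 = 69.7172
⌈69.7172⌉ = 70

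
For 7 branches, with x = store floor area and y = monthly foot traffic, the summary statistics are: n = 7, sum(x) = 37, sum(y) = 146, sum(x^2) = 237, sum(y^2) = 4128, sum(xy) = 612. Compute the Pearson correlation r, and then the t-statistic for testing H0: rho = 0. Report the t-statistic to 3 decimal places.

-2.567

S_xy = nΣxy − ΣxΣy = 7·612 − 37·146 = 4284 − 5402 = -1118
S_xx = nΣx² − (Σx)² = 7·237 − 37² = 1659 − 1369 = 290
S_yy = nΣy² − (Σy)² = 7·4128 − 146² = 28896 − 21316 = 7580
r = S_xy / √(S_xx·S_yy) = -1118 / √(290·7580) = -1118 / √2198200 = -1118 / 1482.6328 = -0.7541
t = r·√(n−2)/√(1−r²) = -0.7541·√5 / √(1−0.568667) = -1.686219 / 0.656759 = -2.567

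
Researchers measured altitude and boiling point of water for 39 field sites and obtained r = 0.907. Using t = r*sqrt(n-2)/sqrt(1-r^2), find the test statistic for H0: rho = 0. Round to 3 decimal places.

t = r·√(n−2) / √(1−r²) with r = 0.907, n = 39
  = 0.907·√37 / √(1 − 0.822649)
  = 0.907·6.082763 / 0.421131
  = 5.517066 / 0.421131 = 13.101

13.101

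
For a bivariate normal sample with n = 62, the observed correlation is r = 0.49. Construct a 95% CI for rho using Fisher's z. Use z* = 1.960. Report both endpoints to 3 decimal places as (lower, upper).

z_r = atanh(0.49) = 0.536060;  SE = 1/√(n−3) = 1/√59 = 0.130189
z-limits: 0.536060 ± 1.960·0.130189 = 0.536060 ± 0.255170 = [0.280890, 0.791230]
ρ-limits: (tanh 0.280890, tanh 0.791230) = (0.274, 0.659)

(0.274, 0.659)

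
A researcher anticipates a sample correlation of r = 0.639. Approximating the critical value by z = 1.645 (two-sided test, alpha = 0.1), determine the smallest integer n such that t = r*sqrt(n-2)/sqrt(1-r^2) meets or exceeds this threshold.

6

r√(n−2)/√(1−r²) ≥ 1.645  ⇔  n−2 ≥ (1.645)²·(1−r²)/r²
(1−r²)/r² = (1−0.408321)/0.408321 = 1.4491
n ≥ 2 + 2.706025·1.4491 = 2 + 3.9213 = 5.9213
⌈5.9213⌉ = 6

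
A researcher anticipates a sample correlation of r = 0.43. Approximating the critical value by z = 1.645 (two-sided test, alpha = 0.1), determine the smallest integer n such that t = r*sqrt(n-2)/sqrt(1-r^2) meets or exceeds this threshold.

14

r√(n−2)/√(1−r²) ≥ 1.645  ⇔  n−2 ≥ (1.645)²·(1−r²)/r²
(1−r²)/r² = (1−0.1849)/0.1849 = 4.4083
n ≥ 2 + 2.706025·4.4083 = 2 + 11.9290 = 13.9290
⌈13.9290⌉ = 14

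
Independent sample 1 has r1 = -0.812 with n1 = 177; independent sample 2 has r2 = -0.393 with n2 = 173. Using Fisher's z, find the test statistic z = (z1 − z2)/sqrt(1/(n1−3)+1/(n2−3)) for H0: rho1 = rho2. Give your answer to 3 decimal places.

Fisher z-transforms: z1 = atanh(-0.812) = -1.132872, z2 = atanh(-0.393) = -0.415343; difference d = -0.717529
Var(d) = 1/174 + 1/170 = 0.0057471 + 0.0058824 = 0.0116295
z = d/√Var(d) = -0.717529 / √0.0116295 = -0.717529 / 0.107840 = -6.654

-6.654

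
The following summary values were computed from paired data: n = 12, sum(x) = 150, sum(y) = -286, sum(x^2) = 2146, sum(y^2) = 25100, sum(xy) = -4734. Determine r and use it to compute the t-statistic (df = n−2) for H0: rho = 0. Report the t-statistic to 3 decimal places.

-1.929

S_xy = nΣxy − ΣxΣy = 12·(-4734) − 150·(-286) = -56808 − (-42900) = -13908
S_xx = nΣx² − (Σx)² = 12·2146 − 150² = 25752 − 22500 = 3252
S_yy = nΣy² − (Σy)² = 12·25100 − (-286)² = 301200 − 81796 = 219404
r = S_xy / √(S_xx·S_yy) = -13908 / √(3252·219404) = -13908 / √713501808 = -13908 / 26711.4546 = -0.5207
t = r·√(n−2)/√(1−r²) = -0.5207·√10 / √(1−0.271128) = -1.646598 / 0.853740 = -1.929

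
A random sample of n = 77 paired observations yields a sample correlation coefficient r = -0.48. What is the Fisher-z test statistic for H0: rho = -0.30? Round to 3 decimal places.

Fisher z: atanh(-0.48) = -0.522984, atanh(-0.30) = -0.309520
z = (z_r − z_0)·√(n−3) = (-0.522984 − (-0.309520))·√74 = -0.213464 · 8.602325 = -1.836

-1.836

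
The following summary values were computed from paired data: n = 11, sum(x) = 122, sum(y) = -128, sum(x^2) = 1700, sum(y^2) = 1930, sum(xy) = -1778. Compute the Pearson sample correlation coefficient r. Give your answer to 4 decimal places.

S_xy = nΣxy − ΣxΣy = 11·(-1778) − 122·(-128) = -19558 − (-15616) = -3942
S_xx = nΣx² − (Σx)² = 11·1700 − 122² = 18700 − 14884 = 3816
S_yy = nΣy² − (Σy)² = 11·1930 − (-128)² = 21230 − 16384 = 4846
r = S_xy / √(S_xx·S_yy) = -3942 / √(3816·4846) = -3942 / √18492336 = -3942 / 4300.2716 = -0.9167

-0.9167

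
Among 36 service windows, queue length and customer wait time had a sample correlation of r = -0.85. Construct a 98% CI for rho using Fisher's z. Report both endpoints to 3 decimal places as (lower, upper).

(-0.930, -0.692)

z_r = atanh(-0.85) = -1.256153;  SE = 1/√(n−3) = 1/√33 = 0.174078
z-limits: -1.256153 ± 2.326·0.174078 = -1.256153 ± 0.404905 = [-1.661058, -0.851248]
ρ-limits: (tanh -1.661058, tanh -0.851248) = (-0.930, -0.692)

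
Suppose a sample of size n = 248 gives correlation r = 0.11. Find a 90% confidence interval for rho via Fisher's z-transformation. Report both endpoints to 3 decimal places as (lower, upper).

z_r = atanh(0.11) = 0.110447;  SE = 1/√(n−3) = 1/√245 = 0.063888
z-limits: 0.110447 ± 1.645·0.063888 = 0.110447 ± 0.105096 = [0.005351, 0.215543]
ρ-limits: (tanh 0.005351, tanh 0.215543) = (0.005, 0.212)

(0.005, 0.212)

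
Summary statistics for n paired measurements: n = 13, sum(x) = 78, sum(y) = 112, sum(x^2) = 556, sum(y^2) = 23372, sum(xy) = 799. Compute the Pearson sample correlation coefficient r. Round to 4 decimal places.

Numerator: nΣxy − (Σx)(Σy) = 13·799 − (78)(112) = 1651
Denominator: √[(nΣx²−(Σx)²)(nΣy²−(Σy)²)]
  nΣx²−(Σx)² = 13·556 − 6084 = 1144;  nΣy²−(Σy)² = 13·23372 − 12544 = 291292
  √(1144·291292) = √333238048 = 18254.8089
r = 1651 / 18254.8089 = 0.0904

0.0904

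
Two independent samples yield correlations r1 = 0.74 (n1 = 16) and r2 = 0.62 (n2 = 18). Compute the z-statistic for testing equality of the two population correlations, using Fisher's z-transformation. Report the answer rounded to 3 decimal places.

z1 = atanh(0.74) = 0.950479,  z2 = atanh(0.62) = 0.725005
SE = √(1/(n1−3) + 1/(n2−3)) = √(1/13 + 1/15) = √(0.0769231 + 0.0666667) = √0.1435898 = 0.378932
z = (z1 − z2)/SE = (0.950479 − 0.725005) / 0.378932 = 0.225474 / 0.378932 = 0.595

0.595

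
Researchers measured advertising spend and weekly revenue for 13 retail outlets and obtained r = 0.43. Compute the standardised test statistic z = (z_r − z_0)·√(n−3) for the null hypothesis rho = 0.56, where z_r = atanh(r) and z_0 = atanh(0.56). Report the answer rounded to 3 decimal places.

Fisher z: atanh(0.43) = 0.459897, atanh(0.56) = 0.632833
z = (z_r − z_0)·√(n−3) = (0.459897 − 0.632833)·√10 = -0.172936 · 3.162278 = -0.547

-0.547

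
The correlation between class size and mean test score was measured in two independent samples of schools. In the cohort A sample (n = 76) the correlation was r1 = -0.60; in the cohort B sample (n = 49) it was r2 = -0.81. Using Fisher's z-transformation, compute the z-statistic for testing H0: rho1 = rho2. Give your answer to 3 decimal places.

Fisher z-transforms: z1 = atanh(-0.60) = -0.693147, z2 = atanh(-0.81) = -1.127029; difference d = 0.433882
Var(d) = 1/73 + 1/46 = 0.0136986 + 0.0217391 = 0.0354377
z = d/√Var(d) = 0.433882 / √0.0354377 = 0.433882 / 0.188249 = 2.305

2.305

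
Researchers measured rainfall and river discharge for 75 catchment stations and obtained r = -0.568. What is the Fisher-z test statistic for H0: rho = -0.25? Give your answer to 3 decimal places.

Fisher z: atanh(-0.568) = -0.644565, atanh(-0.25) = -0.255413
z = (z_r − z_0)·√(n−3) = (-0.644565 − (-0.255413))·√72 = -0.389152 · 8.485281 = -3.302

-3.302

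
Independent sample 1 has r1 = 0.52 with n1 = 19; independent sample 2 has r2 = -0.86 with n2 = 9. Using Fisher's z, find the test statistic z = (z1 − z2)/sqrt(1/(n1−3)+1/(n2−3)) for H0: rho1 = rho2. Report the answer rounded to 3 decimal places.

3.906

z1 = atanh(0.52) = 0.576340,  z2 = atanh(-0.86) = -1.293345
SE = √(1/(n1−3) + 1/(n2−3)) = √(1/16 + 1/6) = √(0.0625000 + 0.1666667) = √0.2291667 = 0.478714
z = (z1 − z2)/SE = (0.576340 − (-1.293345)) / 0.478714 = 1.869685 / 0.478714 = 3.906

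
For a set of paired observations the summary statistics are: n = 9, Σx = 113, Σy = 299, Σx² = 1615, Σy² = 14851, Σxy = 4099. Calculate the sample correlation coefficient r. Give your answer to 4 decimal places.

0.3511

Numerator: nΣxy − (Σx)(Σy) = 9·4099 − (113)(299) = 3104
Denominator: √[(nΣx²−(Σx)²)(nΣy²−(Σy)²)]
  nΣx²−(Σx)² = 9·1615 − 12769 = 1766;  nΣy²−(Σy)² = 9·14851 − 89401 = 44258
  √(1766·44258) = √78159628 = 8840.7934
r = 3104 / 8840.7934 = 0.3511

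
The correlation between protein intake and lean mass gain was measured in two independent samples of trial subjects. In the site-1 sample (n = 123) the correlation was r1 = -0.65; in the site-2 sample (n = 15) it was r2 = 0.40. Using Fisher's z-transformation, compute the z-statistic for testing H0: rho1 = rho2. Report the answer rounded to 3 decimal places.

-3.960

Fisher z-transforms: z1 = atanh(-0.65) = -0.775299, z2 = atanh(0.40) = 0.423649; difference d = -1.198948
Var(d) = 1/120 + 1/12 = 0.0083333 + 0.0833333 = 0.0916666
z = d/√Var(d) = -1.198948 / √0.0916666 = -1.198948 / 0.302765 = -3.960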